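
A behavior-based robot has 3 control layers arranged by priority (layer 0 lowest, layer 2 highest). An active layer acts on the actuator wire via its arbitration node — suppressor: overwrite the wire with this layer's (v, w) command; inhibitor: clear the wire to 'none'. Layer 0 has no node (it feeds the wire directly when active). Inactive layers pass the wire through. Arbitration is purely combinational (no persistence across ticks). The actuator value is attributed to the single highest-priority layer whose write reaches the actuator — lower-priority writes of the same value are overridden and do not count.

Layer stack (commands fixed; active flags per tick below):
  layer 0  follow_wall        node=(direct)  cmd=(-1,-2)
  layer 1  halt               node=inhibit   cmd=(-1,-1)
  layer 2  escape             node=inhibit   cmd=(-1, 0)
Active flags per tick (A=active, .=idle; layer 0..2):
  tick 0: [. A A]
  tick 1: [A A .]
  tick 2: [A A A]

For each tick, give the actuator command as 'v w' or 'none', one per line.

tick 0:
  [0] follow_wall off; wire := none
  [1] halt on (inhibit); wire := none
  [2] escape on (inhibit); wire := none
  output none
tick 1:
  [0] follow_wall on; wire := (-1, -2)
  [1] halt on (inhibit); wire := none
  [2] escape off; pass none
  output none
tick 2:
  [0] follow_wall on; wire := (-1, -2)
  [1] halt on (inhibit); wire := none
  [2] escape on (inhibit); wire := none
  output none

none
none
none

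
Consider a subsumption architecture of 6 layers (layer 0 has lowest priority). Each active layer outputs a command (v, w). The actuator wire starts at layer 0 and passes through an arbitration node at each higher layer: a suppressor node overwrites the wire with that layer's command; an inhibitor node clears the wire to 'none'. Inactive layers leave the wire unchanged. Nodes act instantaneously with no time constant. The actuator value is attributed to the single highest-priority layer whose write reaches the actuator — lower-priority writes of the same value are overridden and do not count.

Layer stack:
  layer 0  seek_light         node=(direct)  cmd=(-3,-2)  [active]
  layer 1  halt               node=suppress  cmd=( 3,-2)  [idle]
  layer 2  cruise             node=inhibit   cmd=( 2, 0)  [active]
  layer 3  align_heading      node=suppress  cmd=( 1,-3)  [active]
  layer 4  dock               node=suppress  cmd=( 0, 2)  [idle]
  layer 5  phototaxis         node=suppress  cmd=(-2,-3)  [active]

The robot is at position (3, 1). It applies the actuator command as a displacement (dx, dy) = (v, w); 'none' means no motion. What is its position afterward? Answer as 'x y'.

layer 0 (seek_light) active — direct: (-3, -2)
layer 1 (halt) idle — unchanged: (-3, -2)
layer 2 (cruise) active — inhibits: none
layer 3 (align_heading) active — suppresses: (1, -3)
layer 4 (dock) idle — unchanged: (1, -3)
layer 5 (phototaxis) active — suppresses: (-2, -3)
→ actuator (-2, -3)
position: (3, 1) + (-2, -3) = (1, -2)

1 -2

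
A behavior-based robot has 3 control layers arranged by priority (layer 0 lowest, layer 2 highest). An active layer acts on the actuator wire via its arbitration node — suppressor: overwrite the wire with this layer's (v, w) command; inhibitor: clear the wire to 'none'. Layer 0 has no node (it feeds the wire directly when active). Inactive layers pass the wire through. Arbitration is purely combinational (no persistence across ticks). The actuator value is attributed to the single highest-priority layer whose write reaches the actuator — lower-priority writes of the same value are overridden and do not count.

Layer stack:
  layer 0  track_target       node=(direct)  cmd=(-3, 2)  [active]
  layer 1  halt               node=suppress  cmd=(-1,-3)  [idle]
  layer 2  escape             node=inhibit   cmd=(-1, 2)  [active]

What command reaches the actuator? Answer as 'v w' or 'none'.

[0] track_target on; wire := (-3, 2)
[1] halt off; pass (-3, 2)
[2] escape on (inhibit); wire := none
output none

none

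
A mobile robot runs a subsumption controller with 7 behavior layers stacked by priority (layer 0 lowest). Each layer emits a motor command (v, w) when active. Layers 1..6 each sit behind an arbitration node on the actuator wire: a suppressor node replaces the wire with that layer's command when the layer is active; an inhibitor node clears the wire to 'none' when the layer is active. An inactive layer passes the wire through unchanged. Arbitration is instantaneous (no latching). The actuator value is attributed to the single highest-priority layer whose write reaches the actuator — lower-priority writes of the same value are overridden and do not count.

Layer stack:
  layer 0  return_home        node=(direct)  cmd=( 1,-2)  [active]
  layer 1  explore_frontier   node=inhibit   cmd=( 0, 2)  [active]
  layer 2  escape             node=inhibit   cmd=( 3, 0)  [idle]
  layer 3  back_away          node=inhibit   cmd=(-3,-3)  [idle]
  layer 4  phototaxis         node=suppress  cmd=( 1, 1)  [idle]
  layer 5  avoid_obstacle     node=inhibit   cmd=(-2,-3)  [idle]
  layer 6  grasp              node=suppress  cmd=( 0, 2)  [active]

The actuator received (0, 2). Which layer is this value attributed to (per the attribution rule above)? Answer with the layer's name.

grasp

L0 return_home: active, feeds wire = (1, -2)
L1 explore_frontier: active, inhibitor → wire = none
L2 escape: idle → wire stays none
L3 back_away: idle → wire stays none
L4 phototaxis: idle → wire stays none
L5 avoid_obstacle: idle → wire stays none
L6 grasp: active, suppressor → wire = (0, 2)
actuator = (0, 2)
last writer: layer 6 = grasp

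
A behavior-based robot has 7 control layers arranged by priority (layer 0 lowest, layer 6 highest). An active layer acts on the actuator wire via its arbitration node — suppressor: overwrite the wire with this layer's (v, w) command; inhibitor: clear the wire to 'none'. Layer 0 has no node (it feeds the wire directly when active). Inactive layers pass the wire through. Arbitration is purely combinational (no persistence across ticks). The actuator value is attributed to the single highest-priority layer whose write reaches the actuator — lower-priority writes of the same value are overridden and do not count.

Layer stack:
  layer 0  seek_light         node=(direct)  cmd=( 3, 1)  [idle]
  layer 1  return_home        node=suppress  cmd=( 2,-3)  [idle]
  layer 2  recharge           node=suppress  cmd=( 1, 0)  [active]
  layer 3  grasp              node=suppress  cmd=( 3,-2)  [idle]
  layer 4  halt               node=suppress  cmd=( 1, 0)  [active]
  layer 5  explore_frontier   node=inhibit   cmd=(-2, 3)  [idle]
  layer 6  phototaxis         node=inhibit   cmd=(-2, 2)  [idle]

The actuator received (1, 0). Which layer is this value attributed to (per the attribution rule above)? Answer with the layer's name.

[0] seek_light off; wire := none
[1] return_home off; pass none
[2] recharge on (suppress); wire := (1, 0)
[3] grasp off; pass (1, 0)
[4] halt on (suppress); wire := (1, 0)
[5] explore_frontier off; pass (1, 0)
[6] phototaxis off; pass (1, 0)
output (1, 0)
last writer: layer 4 = halt

halt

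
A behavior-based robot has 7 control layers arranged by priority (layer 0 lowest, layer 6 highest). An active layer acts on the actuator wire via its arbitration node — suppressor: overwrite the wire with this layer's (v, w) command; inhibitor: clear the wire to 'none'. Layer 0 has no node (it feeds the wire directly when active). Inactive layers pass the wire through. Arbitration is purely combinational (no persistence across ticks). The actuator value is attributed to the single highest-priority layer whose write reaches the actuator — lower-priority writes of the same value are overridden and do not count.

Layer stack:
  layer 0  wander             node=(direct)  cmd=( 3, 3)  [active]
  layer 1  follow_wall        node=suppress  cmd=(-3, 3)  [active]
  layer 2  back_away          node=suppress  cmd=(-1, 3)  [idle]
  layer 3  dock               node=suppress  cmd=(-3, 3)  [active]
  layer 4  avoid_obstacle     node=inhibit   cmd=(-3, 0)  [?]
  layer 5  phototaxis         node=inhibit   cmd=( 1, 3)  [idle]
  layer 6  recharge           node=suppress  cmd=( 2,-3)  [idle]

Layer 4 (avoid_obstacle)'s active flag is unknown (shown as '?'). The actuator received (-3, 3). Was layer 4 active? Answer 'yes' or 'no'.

If layer 4 is active=yes:
  actuator would be none
If layer 4 is active=no:
  actuator would be (-3, 3)
Observed (-3, 3), so layer 4 was idle.

no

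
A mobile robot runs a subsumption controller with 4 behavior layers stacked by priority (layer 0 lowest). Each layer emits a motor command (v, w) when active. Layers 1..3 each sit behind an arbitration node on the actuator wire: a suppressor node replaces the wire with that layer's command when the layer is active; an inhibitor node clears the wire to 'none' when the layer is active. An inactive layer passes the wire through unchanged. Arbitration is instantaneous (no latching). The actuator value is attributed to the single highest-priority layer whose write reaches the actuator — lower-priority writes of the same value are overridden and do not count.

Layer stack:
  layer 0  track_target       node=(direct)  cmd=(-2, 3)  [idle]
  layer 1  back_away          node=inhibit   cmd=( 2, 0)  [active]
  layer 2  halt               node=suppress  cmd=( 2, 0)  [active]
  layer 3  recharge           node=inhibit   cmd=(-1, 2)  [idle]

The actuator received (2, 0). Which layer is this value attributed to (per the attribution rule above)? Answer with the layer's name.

L0 track_target: idle → wire = none
L1 back_away: active, inhibitor → wire = none
L2 halt: active, suppressor → wire = (2, 0)
L3 recharge: idle → wire stays (2, 0)
actuator = (2, 0)
last writer: layer 2 = halt

halt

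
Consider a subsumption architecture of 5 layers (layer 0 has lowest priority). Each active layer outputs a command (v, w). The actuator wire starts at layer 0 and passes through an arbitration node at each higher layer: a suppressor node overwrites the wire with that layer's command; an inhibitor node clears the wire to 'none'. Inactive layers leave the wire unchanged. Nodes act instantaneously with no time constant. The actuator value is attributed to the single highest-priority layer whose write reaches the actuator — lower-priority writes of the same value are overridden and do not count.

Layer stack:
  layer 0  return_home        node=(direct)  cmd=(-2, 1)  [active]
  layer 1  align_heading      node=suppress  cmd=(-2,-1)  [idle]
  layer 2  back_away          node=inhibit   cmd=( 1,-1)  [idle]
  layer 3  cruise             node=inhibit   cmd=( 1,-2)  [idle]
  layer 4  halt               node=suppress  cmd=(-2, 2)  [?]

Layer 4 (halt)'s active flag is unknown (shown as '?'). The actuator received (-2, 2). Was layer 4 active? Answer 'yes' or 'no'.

If layer 4 is active=yes:
  actuator would be (-2, 2)
If layer 4 is active=no:
  actuator would be (-2, 1)
Observed (-2, 2), so layer 4 was active.

yes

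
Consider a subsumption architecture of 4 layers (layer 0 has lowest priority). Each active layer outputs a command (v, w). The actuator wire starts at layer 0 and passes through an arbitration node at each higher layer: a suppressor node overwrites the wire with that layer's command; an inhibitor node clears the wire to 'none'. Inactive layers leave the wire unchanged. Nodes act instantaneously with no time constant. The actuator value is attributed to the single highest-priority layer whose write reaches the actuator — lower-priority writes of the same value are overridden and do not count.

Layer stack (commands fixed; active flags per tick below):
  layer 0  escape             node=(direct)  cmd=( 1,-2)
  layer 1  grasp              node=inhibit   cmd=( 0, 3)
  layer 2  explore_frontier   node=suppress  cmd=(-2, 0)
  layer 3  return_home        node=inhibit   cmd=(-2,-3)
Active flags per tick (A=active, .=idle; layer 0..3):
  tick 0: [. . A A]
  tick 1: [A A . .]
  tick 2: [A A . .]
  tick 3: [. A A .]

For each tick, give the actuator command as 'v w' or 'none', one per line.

tick 0:
  layer 0 (escape) idle — none
  layer 1 (grasp) idle — unchanged: none
  layer 2 (explore_frontier) active — suppresses: (-2, 0)
  layer 3 (return_home) active — inhibits: none
  → actuator none
tick 1:
  layer 0 (escape) active — direct: (1, -2)
  layer 1 (grasp) active — inhibits: none
  layer 2 (explore_frontier) idle — unchanged: none
  layer 3 (return_home) idle — unchanged: none
  → actuator none
tick 2:
  layer 0 (escape) active — direct: (1, -2)
  layer 1 (grasp) active — inhibits: none
  layer 2 (explore_frontier) idle — unchanged: none
  layer 3 (return_home) idle — unchanged: none
  → actuator none
tick 3:
  layer 0 (escape) idle — none
  layer 1 (grasp) active — inhibits: none
  layer 2 (explore_frontier) active — suppresses: (-2, 0)
  layer 3 (return_home) idle — unchanged: (-2, 0)
  → actuator (-2, 0)

none
none
none
-2 0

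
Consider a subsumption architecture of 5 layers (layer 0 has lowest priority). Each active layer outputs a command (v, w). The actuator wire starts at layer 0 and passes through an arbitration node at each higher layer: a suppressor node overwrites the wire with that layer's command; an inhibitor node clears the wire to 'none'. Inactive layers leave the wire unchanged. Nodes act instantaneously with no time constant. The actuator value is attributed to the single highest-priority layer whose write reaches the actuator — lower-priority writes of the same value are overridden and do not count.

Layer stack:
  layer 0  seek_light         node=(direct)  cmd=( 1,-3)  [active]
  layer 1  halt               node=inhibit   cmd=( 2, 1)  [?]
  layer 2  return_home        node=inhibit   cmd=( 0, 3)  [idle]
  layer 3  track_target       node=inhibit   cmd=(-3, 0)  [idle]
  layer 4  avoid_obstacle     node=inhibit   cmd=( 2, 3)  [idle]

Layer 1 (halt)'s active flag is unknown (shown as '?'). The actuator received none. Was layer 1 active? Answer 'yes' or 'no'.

yes

If layer 1 is active=yes:
  actuator would be none
If layer 1 is active=no:
  actuator would be (1, -3)
Observed none, so layer 1 was active.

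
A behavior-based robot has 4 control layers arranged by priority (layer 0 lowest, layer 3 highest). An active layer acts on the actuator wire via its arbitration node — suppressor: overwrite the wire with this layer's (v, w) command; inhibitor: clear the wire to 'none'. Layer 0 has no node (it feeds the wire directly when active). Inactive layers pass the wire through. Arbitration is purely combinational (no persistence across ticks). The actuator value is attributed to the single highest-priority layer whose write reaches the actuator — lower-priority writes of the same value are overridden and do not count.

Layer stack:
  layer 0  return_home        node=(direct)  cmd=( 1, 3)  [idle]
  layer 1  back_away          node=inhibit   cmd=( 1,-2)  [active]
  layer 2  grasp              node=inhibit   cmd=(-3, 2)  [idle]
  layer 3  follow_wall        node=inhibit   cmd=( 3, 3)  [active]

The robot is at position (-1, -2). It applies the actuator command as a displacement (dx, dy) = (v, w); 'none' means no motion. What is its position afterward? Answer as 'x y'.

-1 -2

L0 return_home: idle → wire = none
L1 back_away: active, inhibitor → wire = none
L2 grasp: idle → wire stays none
L3 follow_wall: active, inhibitor → wire = none
actuator = none
position: (-1, -2) + none = (-1, -2)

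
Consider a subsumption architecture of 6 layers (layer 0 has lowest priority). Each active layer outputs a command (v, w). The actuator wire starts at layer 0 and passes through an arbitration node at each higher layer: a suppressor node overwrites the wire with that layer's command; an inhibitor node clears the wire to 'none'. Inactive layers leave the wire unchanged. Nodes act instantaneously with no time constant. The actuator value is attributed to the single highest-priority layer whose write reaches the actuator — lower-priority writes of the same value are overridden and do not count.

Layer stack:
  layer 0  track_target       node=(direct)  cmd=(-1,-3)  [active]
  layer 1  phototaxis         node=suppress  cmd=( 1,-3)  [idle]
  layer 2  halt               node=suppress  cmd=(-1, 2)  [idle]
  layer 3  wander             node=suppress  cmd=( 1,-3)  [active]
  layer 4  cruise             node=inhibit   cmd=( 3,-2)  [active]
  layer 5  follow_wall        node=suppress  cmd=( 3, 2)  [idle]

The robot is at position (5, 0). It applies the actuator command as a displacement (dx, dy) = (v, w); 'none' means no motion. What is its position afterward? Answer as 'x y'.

[0] track_target on; wire := (-1, -3)
[1] phototaxis off; pass (-1, -3)
[2] halt off; pass (-1, -3)
[3] wander on (suppress); wire := (1, -3)
[4] cruise on (inhibit); wire := none
[5] follow_wall off; pass none
output none
position: (5, 0) + none = (5, 0)

5 0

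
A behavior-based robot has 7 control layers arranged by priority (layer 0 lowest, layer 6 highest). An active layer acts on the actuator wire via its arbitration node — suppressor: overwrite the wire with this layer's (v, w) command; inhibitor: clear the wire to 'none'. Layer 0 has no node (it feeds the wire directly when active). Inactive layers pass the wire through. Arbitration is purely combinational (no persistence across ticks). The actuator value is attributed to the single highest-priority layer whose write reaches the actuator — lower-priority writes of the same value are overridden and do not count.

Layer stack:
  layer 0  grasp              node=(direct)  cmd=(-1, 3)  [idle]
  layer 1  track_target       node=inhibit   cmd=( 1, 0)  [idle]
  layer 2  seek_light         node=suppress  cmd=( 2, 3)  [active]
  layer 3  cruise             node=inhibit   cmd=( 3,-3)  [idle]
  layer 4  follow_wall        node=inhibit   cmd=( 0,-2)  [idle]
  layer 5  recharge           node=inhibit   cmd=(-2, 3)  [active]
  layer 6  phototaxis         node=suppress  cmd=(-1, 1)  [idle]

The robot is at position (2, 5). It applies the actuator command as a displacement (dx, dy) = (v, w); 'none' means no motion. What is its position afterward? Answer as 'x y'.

2 5

layer 0 (grasp) idle — none
layer 1 (track_target) idle — unchanged: none
layer 2 (seek_light) active — suppresses: (2, 3)
layer 3 (cruise) idle — unchanged: (2, 3)
layer 4 (follow_wall) idle — unchanged: (2, 3)
layer 5 (recharge) active — inhibits: none
layer 6 (phototaxis) idle — unchanged: none
→ actuator none
position: (2, 5) + none = (2, 5)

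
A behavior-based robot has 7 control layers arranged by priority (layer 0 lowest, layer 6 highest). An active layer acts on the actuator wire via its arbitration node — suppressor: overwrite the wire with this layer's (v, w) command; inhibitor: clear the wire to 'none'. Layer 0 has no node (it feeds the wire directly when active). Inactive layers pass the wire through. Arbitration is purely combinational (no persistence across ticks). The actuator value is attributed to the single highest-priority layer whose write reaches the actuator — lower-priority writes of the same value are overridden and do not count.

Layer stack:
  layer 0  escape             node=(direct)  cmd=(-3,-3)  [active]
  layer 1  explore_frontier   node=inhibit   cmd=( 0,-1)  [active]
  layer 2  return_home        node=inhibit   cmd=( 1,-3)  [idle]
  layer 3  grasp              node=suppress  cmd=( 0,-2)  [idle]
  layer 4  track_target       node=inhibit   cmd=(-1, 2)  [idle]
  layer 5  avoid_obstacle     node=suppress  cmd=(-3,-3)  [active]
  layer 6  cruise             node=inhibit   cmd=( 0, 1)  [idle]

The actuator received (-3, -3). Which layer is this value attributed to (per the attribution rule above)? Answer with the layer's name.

avoid_obstacle

L0 escape: active, feeds wire = (-3, -3)
L1 explore_frontier: active, inhibitor → wire = none
L2 return_home: idle → wire stays none
L3 grasp: idle → wire stays none
L4 track_target: idle → wire stays none
L5 avoid_obstacle: active, suppressor → wire = (-3, -3)
L6 cruise: idle → wire stays (-3, -3)
actuator = (-3, -3)
last writer: layer 5 = avoid_obstacle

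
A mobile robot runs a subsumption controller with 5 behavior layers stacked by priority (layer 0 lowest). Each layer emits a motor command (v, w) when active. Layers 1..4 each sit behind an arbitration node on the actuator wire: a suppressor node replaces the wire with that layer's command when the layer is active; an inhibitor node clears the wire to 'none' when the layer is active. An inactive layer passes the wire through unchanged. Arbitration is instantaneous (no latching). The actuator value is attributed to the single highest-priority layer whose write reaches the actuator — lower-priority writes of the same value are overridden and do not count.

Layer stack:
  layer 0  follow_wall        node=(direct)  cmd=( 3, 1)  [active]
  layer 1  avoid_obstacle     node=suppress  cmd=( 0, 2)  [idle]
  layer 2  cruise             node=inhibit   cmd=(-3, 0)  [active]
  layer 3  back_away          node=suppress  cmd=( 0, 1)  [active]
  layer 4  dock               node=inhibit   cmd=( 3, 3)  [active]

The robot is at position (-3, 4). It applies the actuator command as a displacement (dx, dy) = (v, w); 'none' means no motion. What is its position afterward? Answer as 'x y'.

-3 4

L0 follow_wall: active, feeds wire = (3, 1)
L1 avoid_obstacle: idle → wire stays (3, 1)
L2 cruise: active, inhibitor → wire = none
L3 back_away: active, suppressor → wire = (0, 1)
L4 dock: active, inhibitor → wire = none
actuator = none
position: (-3, 4) + none = (-3, 4)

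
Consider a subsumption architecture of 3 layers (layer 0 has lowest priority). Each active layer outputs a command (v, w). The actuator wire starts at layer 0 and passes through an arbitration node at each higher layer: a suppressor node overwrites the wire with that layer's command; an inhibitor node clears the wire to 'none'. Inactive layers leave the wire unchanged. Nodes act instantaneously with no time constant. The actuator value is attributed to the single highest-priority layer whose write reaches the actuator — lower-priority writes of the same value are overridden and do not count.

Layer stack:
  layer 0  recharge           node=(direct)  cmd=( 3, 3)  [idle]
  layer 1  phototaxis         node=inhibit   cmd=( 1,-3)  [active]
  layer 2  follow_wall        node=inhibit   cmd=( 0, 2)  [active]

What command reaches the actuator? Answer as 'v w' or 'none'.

[0] recharge off; wire := none
[1] phototaxis on (inhibit); wire := none
[2] follow_wall on (inhibit); wire := none
output none

none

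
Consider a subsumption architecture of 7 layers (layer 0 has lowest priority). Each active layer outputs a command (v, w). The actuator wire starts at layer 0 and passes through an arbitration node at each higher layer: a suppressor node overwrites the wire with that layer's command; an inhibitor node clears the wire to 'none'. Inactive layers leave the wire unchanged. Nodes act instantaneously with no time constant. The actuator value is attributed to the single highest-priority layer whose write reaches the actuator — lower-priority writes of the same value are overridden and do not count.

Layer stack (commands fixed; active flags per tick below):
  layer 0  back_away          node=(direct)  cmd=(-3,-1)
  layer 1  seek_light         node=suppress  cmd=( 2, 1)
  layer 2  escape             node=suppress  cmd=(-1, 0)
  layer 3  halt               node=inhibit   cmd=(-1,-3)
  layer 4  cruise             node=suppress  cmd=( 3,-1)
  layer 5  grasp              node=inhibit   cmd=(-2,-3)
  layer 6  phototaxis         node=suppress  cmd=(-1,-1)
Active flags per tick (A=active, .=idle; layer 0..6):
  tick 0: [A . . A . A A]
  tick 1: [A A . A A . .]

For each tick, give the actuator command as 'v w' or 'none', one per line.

-1 -1
3 -1

tick 0:
  [0] back_away on; wire := (-3, -1)
  [1] seek_light off; pass (-3, -1)
  [2] escape off; pass (-3, -1)
  [3] halt on (inhibit); wire := none
  [4] cruise off; pass none
  [5] grasp on (inhibit); wire := none
  [6] phototaxis on (suppress); wire := (-1, -1)
  output (-1, -1)
tick 1:
  [0] back_away on; wire := (-3, -1)
  [1] seek_light on (suppress); wire := (2, 1)
  [2] escape off; pass (2, 1)
  [3] halt on (inhibit); wire := none
  [4] cruise on (suppress); wire := (3, -1)
  [5] grasp off; pass (3, -1)
  [6] phototaxis off; pass (3, -1)
  output (3, -1)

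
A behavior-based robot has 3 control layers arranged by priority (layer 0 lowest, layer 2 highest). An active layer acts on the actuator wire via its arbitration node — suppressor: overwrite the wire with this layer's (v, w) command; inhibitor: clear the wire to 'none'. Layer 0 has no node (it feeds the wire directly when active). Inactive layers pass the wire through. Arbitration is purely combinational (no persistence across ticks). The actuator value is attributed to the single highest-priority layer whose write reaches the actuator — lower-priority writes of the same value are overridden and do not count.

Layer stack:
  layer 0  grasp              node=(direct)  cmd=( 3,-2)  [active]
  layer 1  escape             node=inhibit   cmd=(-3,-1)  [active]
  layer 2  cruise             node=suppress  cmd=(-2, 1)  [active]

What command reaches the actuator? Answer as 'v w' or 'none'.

-2 1

[0] grasp on; wire := (3, -2)
[1] escape on (inhibit); wire := none
[2] cruise on (suppress); wire := (-2, 1)
output (-2, 1)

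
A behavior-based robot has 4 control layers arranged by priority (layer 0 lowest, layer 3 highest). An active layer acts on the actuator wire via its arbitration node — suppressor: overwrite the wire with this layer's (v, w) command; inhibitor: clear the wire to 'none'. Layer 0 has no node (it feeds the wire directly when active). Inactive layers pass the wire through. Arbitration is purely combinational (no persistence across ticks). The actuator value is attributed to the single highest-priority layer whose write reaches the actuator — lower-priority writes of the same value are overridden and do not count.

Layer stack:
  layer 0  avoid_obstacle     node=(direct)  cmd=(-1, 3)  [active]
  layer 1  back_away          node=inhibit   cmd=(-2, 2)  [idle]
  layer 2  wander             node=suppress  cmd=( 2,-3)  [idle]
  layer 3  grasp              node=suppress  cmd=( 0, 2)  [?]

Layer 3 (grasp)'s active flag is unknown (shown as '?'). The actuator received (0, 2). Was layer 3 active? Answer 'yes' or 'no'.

yes

If layer 3 is active=yes:
  actuator would be (0, 2)
If layer 3 is active=no:
  actuator would be (-1, 3)
Observed (0, 2), so layer 3 was active.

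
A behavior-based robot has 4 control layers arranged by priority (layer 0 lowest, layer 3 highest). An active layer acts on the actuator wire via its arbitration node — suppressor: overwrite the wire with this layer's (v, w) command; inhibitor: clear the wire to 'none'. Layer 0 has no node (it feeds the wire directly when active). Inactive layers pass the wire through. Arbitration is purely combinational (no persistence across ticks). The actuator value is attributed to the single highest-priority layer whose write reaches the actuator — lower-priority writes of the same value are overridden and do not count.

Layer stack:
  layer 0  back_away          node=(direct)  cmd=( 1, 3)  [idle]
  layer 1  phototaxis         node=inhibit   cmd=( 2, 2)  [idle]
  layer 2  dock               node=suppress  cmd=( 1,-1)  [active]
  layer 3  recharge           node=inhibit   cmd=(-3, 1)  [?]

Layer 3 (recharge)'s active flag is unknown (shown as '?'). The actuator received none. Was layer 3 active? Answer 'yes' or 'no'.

yes

If layer 3 is active=yes:
  actuator would be none
If layer 3 is active=no:
  actuator would be (1, -1)
Observed none, so layer 3 was active.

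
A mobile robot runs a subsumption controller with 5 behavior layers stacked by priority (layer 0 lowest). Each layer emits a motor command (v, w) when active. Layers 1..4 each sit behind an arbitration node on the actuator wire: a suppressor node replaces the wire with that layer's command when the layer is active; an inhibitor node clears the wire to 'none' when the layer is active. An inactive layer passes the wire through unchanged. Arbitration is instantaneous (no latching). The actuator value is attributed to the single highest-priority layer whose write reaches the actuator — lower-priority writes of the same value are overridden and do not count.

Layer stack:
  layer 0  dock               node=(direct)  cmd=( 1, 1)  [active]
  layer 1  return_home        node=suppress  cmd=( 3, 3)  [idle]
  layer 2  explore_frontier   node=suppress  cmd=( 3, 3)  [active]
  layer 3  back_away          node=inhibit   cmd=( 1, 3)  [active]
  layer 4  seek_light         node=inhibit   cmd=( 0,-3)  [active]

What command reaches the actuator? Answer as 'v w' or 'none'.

none

L0 dock: active, feeds wire = (1, 1)
L1 return_home: idle → wire stays (1, 1)
L2 explore_frontier: active, suppressor → wire = (3, 3)
L3 back_away: active, inhibitor → wire = none
L4 seek_light: active, inhibitor → wire = none
actuator = none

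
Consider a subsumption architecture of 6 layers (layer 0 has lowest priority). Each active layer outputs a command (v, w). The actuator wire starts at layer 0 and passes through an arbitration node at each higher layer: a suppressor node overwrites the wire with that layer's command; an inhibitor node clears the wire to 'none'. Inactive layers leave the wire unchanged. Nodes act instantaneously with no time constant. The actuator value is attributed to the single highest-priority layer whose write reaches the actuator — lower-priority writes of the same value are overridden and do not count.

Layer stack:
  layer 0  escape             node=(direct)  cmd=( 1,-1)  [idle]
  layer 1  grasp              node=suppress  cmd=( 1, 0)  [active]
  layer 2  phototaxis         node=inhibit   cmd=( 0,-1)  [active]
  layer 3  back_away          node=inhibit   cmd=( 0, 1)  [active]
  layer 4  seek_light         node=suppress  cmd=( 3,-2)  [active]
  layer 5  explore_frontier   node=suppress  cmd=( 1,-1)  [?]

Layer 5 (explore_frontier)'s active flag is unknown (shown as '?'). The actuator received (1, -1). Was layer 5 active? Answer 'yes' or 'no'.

yes

If layer 5 is active=yes:
  actuator would be (1, -1)
If layer 5 is active=no:
  actuator would be (3, -2)
Observed (1, -1), so layer 5 was active.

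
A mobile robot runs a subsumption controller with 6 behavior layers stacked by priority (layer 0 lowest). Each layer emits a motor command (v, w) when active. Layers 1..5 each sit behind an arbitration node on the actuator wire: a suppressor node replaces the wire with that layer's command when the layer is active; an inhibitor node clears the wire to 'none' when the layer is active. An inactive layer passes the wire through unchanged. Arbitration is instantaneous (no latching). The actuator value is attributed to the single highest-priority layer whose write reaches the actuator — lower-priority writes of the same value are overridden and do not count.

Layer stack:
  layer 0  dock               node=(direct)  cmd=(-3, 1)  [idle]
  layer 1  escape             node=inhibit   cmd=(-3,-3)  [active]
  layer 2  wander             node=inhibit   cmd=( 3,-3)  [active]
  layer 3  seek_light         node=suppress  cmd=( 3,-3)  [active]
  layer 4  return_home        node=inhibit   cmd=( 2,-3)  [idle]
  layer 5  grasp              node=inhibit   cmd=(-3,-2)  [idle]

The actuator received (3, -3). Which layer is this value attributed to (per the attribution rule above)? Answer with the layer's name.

[0] dock off; wire := none
[1] escape on (inhibit); wire := none
[2] wander on (inhibit); wire := none
[3] seek_light on (suppress); wire := (3, -3)
[4] return_home off; pass (3, -3)
[5] grasp off; pass (3, -3)
output (3, -3)
last writer: layer 3 = seek_light

seek_light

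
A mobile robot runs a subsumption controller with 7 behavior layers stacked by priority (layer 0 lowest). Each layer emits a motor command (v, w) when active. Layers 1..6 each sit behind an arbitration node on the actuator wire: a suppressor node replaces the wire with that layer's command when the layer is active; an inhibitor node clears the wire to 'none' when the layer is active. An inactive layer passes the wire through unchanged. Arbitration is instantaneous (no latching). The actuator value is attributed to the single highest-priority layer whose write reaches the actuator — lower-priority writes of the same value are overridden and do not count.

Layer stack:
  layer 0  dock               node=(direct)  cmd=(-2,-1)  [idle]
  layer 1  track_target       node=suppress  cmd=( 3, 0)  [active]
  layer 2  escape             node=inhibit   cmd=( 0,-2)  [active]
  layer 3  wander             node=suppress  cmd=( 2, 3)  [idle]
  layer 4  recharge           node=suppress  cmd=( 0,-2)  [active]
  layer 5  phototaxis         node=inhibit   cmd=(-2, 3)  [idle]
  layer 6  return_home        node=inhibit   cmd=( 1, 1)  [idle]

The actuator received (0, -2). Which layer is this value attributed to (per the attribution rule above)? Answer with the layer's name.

recharge

L0 dock: idle → wire = none
L1 track_target: active, suppressor → wire = (3, 0)
L2 escape: active, inhibitor → wire = none
L3 wander: idle → wire stays none
L4 recharge: active, suppressor → wire = (0, -2)
L5 phototaxis: idle → wire stays (0, -2)
L6 return_home: idle → wire stays (0, -2)
actuator = (0, -2)
last writer: layer 4 = recharge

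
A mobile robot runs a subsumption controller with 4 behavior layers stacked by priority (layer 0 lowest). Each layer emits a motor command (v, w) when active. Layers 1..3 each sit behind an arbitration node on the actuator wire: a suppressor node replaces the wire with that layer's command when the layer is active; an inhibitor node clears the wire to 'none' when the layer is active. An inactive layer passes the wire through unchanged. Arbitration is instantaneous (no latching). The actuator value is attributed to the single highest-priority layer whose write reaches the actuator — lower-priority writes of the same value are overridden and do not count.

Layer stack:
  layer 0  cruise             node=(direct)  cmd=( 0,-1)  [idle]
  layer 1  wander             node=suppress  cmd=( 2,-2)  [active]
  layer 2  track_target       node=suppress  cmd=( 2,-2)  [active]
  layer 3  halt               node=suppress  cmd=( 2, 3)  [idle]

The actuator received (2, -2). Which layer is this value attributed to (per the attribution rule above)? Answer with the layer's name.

layer 0 (cruise) idle — none
layer 1 (wander) active — suppresses: (2, -2)
layer 2 (track_target) active — suppresses: (2, -2)
layer 3 (halt) idle — unchanged: (2, -2)
→ actuator (2, -2)
last writer: layer 2 = track_target

track_target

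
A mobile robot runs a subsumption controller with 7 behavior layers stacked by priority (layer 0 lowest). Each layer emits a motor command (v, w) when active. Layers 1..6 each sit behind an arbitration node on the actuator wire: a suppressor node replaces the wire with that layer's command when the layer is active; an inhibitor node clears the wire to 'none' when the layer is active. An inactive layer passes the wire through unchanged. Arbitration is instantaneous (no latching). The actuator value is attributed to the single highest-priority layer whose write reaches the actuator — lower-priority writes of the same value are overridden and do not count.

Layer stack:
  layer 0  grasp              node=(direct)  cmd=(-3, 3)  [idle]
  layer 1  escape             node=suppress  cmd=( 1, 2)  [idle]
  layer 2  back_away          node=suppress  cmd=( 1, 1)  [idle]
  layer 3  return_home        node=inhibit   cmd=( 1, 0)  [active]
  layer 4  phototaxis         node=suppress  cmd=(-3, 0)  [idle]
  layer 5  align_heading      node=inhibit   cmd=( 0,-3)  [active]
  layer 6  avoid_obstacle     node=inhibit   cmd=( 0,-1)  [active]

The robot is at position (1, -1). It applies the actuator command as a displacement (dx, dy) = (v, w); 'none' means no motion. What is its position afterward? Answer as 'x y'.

1 -1

[0] grasp off; wire := none
[1] escape off; pass none
[2] back_away off; pass none
[3] return_home on (inhibit); wire := none
[4] phototaxis off; pass none
[5] align_heading on (inhibit); wire := none
[6] avoid_obstacle on (inhibit); wire := none
output none
position: (1, -1) + none = (1, -1)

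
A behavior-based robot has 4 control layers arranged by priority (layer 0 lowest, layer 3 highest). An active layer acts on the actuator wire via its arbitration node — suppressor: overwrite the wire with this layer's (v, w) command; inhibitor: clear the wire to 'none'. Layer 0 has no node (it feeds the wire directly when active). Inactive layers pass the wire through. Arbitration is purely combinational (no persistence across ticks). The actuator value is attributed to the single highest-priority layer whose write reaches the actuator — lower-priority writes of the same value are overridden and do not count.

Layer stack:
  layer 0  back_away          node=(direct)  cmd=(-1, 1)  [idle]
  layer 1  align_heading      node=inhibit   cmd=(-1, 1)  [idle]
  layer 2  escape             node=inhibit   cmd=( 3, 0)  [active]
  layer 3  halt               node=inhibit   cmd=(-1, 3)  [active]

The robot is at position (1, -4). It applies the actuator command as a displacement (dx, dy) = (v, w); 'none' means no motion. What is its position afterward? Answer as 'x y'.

1 -4

[0] back_away off; wire := none
[1] align_heading off; pass none
[2] escape on (inhibit); wire := none
[3] halt on (inhibit); wire := none
output none
position: (1, -4) + none = (1, -4)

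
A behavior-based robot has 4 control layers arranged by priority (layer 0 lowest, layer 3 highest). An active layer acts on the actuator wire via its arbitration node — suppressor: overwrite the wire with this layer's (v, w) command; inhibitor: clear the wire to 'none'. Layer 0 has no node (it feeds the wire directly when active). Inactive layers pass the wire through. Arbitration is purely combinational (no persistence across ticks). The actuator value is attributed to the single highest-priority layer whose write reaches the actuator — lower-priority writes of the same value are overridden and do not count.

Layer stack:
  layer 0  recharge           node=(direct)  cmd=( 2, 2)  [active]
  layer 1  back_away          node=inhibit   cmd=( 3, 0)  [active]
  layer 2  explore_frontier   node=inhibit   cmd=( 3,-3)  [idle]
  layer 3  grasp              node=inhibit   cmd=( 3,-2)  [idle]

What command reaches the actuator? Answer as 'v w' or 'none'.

none

layer 0 (recharge) active — direct: (2, 2)
layer 1 (back_away) active — inhibits: none
layer 2 (explore_frontier) idle — unchanged: none
layer 3 (grasp) idle — unchanged: none
→ actuator none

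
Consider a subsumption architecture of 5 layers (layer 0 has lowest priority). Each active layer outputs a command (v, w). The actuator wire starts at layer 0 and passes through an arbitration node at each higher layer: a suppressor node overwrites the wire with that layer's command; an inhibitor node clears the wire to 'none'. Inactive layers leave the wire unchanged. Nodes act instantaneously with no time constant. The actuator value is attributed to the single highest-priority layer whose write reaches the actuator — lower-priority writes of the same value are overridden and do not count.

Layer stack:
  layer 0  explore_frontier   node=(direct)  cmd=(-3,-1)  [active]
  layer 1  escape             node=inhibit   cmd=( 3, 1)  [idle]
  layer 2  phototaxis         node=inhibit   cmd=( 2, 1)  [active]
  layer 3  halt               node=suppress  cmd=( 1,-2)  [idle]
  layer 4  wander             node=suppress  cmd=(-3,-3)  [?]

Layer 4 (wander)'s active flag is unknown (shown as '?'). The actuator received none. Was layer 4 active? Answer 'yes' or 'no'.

If layer 4 is active=yes:
  actuator would be (-3, -3)
If layer 4 is active=no:
  actuator would be none
Observed none, so layer 4 was idle.

no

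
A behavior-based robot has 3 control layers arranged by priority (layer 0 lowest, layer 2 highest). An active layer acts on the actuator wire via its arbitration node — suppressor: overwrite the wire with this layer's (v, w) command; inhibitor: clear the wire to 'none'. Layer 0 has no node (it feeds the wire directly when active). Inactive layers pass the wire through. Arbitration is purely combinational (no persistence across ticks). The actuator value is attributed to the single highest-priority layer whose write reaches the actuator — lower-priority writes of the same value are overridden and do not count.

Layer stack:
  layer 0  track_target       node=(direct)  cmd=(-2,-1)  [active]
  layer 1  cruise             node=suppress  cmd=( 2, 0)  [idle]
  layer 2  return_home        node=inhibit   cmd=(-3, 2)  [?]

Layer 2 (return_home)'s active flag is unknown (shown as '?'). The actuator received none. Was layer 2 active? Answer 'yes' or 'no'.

yes

If layer 2 is active=yes:
  actuator would be none
If layer 2 is active=no:
  actuator would be (-2, -1)
Observed none, so layer 2 was active.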